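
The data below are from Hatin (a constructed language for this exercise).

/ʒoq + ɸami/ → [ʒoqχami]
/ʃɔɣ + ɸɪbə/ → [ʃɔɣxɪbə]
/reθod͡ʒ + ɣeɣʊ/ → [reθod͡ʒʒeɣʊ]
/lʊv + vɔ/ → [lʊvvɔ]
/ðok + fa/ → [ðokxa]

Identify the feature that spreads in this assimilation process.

place

Underlying /ɸ/ is realised as [χ] next to /q/; /q/ itself does not change.
/ɸ/ is bilabial while /q/ is uvular; the output [χ] is uvular, matching the trigger — so the feature that spreads is place.
The other alternating forms pattern the same way: /ɸ/ → [x] after /ɣ/ (bilabial → velar, matching velar); /ɣ/ → [ʒ] after /d͡ʒ/ (velar → postalveolar, matching postalveolar); /f/ → [x] after /k/ (labiodental → velar, matching velar) — only place changes, and always toward the preceding segment.
Nothing changes in [lʊvvɔ]: there the adjacent consonants already agree in place (/v/ and /v/ are both labiodental), so this form is consistent with the same rule.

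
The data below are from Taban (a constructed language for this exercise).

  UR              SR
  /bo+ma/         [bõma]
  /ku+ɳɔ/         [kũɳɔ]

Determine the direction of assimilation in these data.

regressive

The vowel /o/ surfaces as nasalised [õ] next to the following nasal /m/ — it has acquired the [+nasal] feature of its neighbour.
The other form shows the same pattern: /u/ → [ũ] before /ɳ/ — each time a vowel is nasalised next to a following nasal.
Because the conditioning nasal is to the right of the vowel that changes, the process is regressive (anticipatory).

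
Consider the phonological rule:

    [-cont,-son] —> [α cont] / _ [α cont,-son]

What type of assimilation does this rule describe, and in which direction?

regressive manner assimilation

The shared variable α links the value of [cont] on the target to that of the neighbouring obstruent. [cont] distinguishes stops from fricatives — a manner-of-articulation feature — so this is manner assimilation.
Since the environment is written after the underscore, the trigger follows the target; the direction is regressive.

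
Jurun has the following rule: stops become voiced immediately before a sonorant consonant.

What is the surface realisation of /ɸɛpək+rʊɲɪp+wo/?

[ɸɛpəgrʊɲɪbwo]

/k/ is a voiceless velar stop. The following trigger /r/ is voiced, so /k/ must become voiced as well.
A voiced velar stop is [g], so the surface segment is [g].
The same rule applies at the second boundary: /p/ → [b] next to /w/.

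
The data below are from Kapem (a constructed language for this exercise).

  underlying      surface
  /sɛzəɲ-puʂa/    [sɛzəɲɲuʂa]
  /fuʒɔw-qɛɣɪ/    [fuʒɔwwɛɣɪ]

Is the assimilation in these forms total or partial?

Underlying /p/ is realised as [ɲ] next to /ɲ/; /ɲ/ itself does not change.
The output [ɲ] is identical to the trigger /ɲ/ — every feature (place, manner, voicing) has been copied — so this is total assimilation.
The remaining alternation confirms this: /q/ → [w] after /w/ — in each case the output is a copy of the preceding consonant.

total assimilation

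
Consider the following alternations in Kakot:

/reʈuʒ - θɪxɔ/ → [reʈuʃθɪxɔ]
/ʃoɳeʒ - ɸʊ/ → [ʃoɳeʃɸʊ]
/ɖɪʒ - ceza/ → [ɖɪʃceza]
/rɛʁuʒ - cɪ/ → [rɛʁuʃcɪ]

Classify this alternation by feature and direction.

regressive voicing assimilation

The segment that alternates is /ʒ/, which surfaces as [ʃ] when adjacent to /θ/.
/ʒ/ is voiced while /θ/ is voiceless; the output [ʃ] is voiceless, matching the trigger — so the feature that spreads is voicing.
Place and manner are unchanged, so the assimilation is partial, not total.
The other alternating forms pattern the same way: /ʒ/ → [ʃ] before /ɸ/ (voiced → voiceless, matching voiceless); /ʒ/ → [ʃ] before /c/ (voiced → voiceless, matching voiceless) — only voicing changes, and always toward the following segment.
The trigger is the following segment, so the direction is regressive (anticipatory).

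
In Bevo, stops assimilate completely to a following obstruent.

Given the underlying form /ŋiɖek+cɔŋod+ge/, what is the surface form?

[ŋiɖeccɔŋogge]

/k/ is the segment targeted by the rule; it sits immediately before /c/, so it assimilates completely and surfaces as [c].
The same rule applies at the second boundary: /d/ → [g] next to /g/.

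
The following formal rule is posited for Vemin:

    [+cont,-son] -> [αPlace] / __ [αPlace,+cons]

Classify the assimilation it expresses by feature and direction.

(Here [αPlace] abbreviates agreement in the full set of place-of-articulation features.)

The rule copies the place features (abbreviated [Place]) from the environment onto the target, so the assimilating feature is place.
The conditioning segment sits to the right of the focus bar, meaning the trigger follows the segment that changes — regressive assimilation.

regressive place assimilation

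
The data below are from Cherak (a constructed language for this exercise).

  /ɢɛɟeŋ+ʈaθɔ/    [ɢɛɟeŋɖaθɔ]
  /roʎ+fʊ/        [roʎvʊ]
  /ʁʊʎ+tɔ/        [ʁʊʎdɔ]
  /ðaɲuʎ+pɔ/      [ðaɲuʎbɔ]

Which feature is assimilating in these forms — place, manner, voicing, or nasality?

voicing

The segment that alternates is /ʈ/, which surfaces as [ɖ] when adjacent to /ŋ/.
/ʈ/ is voiceless while /ŋ/ is voiced; the output [ɖ] is voiced, matching the trigger — so the feature that spreads is voicing.
The same holds elsewhere in the data: /f/ → [v] after /ʎ/ (voiceless → voiced, matching voiced); /t/ → [d] after /ʎ/ (voiceless → voiced, matching voiced); /p/ → [b] after /ʎ/ (voiceless → voiced, matching voiced) — only voicing changes, and always toward the preceding segment.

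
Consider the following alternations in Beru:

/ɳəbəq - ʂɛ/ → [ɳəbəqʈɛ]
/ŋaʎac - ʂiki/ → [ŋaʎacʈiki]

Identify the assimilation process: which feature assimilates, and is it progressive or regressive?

The segment that alternates is /ʂ/, which surfaces as [ʈ] when adjacent to /q/.
The change fricative → stop matches the manner of the preceding /q/, identifying this as manner assimilation.
Place and voice are unchanged, so the assimilation is partial, not total.
The other alternating form patterns the same way: /ʂ/ → [ʈ] after /c/ (fricative → stop, matching a stop) — only manner changes, and always toward the preceding segment.
The trigger is the preceding segment, so the direction is progressive (perseverative).

progressive manner assimilation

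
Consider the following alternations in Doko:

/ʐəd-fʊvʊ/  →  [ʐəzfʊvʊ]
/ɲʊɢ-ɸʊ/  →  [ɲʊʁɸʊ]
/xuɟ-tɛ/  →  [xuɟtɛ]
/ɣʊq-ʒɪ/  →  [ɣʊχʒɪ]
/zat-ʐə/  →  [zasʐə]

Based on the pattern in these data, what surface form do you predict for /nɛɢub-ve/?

[nɛɢuβve]

The data show regressive manner assimilation: /d/ → [z] before /f/; /ɢ/ → [ʁ] before /ɸ/; /q/ → [χ] before /ʒ/; /t/ → [s] before /ʐ/. In each pair only manner changes, matching the following consonant, while place and voice stay constant.
Nothing changes in [xuɟtɛ]: there the adjacent consonants already agree in manner (/ɟ/ and /t/ are both stops), so this form is consistent with the same rule.
/b/ is a voiced bilabial stop. The following trigger /v/ is a fricative, so /b/ must become a fricative as well.
Changing only its manner to fricative gives [β] — the voiced bilabial fricative.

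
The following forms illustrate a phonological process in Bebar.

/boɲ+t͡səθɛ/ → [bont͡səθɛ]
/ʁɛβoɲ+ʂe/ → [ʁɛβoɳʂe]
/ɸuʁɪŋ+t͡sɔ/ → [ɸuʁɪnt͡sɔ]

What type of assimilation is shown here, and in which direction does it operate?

regressive place assimilation

Comparing underlying and surface forms, /ɲ/ → [n] is the alternation; the neighbouring /t͡s/ is constant.
/ɲ/ is palatal while /t͡s/ is alveolar; the output [n] is alveolar, matching the trigger — so the feature that spreads is place.
Manner and voice are unchanged, so the assimilation is partial, not total.
The other alternating forms pattern the same way: /ɲ/ → [ɳ] before /ʂ/ (palatal → retroflex, matching retroflex); /ŋ/ → [n] before /t͡s/ (velar → alveolar, matching alveolar) — only place changes, and always toward the following segment.
The trigger is the following segment, so the direction is regressive (anticipatory).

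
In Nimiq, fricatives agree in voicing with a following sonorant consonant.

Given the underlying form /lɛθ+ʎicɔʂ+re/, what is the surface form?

The rule targets /θ/ (voiceless dental fricative), which sits before the trigger /ʎ/ (voiced).
Changing only its voicing to voiced gives [ð] — the voiced dental fricative.
The same rule applies at the second boundary: /ʂ/ → [ʐ] next to /r/.

[lɛðʎicɔʐre]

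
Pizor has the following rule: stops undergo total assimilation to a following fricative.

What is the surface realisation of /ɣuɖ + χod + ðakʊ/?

[ɣuχχoððakʊ]

/ɖ/ is the segment targeted by the rule; it sits immediately before /χ/, so it assimilates completely and surfaces as [χ].
The same rule applies at the second boundary: /d/ → [ð] next to /ð/.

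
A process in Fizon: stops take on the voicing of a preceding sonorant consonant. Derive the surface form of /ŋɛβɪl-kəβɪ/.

[ŋɛβɪlgəβɪ]

The rule targets /k/ (voiceless velar stop), which sits after the trigger /l/ (voiced).
The voiced velar stop is [g], so /k/ → [g].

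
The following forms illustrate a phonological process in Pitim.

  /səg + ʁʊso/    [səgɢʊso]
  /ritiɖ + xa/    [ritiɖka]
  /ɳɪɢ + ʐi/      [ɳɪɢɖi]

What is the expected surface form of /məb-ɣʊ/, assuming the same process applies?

The data show progressive manner assimilation: /ʁ/ → [ɢ] after /g/; /x/ → [k] after /ɖ/; /ʐ/ → [ɖ] after /ɢ/. In each pair only manner changes, matching the preceding consonant, while place and voice stay constant.
/ɣ/ is a voiced velar fricative. The preceding trigger /b/ is a stop, so /ɣ/ must become a stop as well.
A voiced velar stop is [g], so the surface segment is [g].

[məbgʊ]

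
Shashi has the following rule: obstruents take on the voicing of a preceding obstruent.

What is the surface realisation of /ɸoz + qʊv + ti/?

The rule targets /q/ (voiceless uvular stop), which sits after the trigger /z/ (voiced).
Changing only its voicing to voiced gives [ɢ] — the voiced uvular stop.
The same rule applies at the second boundary: /t/ → [d] next to /v/.

[ɸozɢʊvdi]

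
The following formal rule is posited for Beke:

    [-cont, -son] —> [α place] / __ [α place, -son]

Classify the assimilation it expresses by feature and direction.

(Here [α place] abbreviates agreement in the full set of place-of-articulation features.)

The rule copies the place features (abbreviated [place]) from the environment onto the target, so the assimilating feature is place.
The conditioning segment sits to the right of the focus bar, meaning the trigger follows the segment that changes — regressive assimilation.

regressive place assimilation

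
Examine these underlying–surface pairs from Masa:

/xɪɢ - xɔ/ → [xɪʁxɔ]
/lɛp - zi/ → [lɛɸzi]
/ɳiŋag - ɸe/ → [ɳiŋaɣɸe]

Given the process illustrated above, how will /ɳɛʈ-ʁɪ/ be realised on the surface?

The data show regressive manner assimilation: /ɢ/ → [ʁ] before /x/; /p/ → [ɸ] before /z/; /g/ → [ɣ] before /ɸ/. In each pair only manner changes, matching the following consonant, while place and voice stay constant.
The rule targets /ʈ/ (voiceless retroflex stop), which sits before the trigger /ʁ/ (fricative).
The voiceless retroflex fricative is [ʂ], so /ʈ/ → [ʂ].

[ɳɛʂʁɪ]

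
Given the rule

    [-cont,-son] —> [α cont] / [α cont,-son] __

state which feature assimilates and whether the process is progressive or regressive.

The shared variable α links the value of [cont] on the target to that of the neighbouring obstruent. [cont] distinguishes stops from fricatives — a manner-of-articulation feature — so this is manner assimilation.
The conditioning segment sits to the left of the focus bar, meaning the trigger precedes the segment that changes — progressive assimilation.

progressive manner assimilation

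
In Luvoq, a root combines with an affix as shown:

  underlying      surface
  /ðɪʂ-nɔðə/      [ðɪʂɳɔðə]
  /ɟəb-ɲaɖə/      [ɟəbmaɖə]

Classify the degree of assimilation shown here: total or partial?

Comparing underlying and surface forms, /n/ → [ɳ] is the alternation; the neighbouring /ʂ/ is constant.
The change alveolar → retroflex matches the place of the preceding /ʂ/, identifying this as place assimilation.
Manner and voice are unchanged, so the assimilation is partial, not total.
The same holds elsewhere in the data: /ɲ/ → [m] after /b/ (palatal → bilabial, matching bilabial) — only place changes, and always toward the preceding segment.

partial assimilation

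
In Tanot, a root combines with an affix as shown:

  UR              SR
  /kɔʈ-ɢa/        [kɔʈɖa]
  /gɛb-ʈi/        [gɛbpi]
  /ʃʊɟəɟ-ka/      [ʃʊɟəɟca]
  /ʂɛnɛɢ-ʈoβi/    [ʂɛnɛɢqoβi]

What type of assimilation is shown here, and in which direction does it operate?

The segment that alternates is /ɢ/, which surfaces as [ɖ] when adjacent to /ʈ/.
/ɢ/ is uvular while /ʈ/ is retroflex; the output [ɖ] is retroflex, matching the trigger — so the feature that spreads is place.
Manner and voice are unchanged, so the assimilation is partial, not total.
The same holds elsewhere in the data: /ʈ/ → [p] after /b/ (retroflex → bilabial, matching bilabial); /k/ → [c] after /ɟ/ (velar → palatal, matching palatal); /ʈ/ → [q] after /ɢ/ (retroflex → uvular, matching uvular) — only place changes, and always toward the preceding segment.
Since the segment that changes follows the conditioning segment, the assimilation is progressive.

progressive place assimilation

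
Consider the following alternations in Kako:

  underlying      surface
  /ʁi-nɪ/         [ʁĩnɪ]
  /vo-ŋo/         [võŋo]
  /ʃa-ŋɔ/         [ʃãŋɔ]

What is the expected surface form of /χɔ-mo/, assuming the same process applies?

The data show regressive nasality assimilation (vowel nasalisation): /i/ → [ĩ] before /n/; /o/ → [õ] before /ŋ/; /a/ → [ã] before /ŋ/ — a vowel is nasalised by an immediately following nasal consonant.
/ɔ/ sits next to the nasal /m/ and is therefore nasalised to [ɔ̃].

[χɔ̃mo]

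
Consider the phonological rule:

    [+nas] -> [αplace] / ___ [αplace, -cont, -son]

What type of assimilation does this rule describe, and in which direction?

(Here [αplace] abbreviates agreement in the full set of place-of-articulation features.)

The rule copies the place features (abbreviated [place]) from the environment onto the target, so the assimilating feature is place.
The conditioning segment sits to the right of the focus bar, meaning the trigger follows the segment that changes — regressive assimilation.

regressive place assimilation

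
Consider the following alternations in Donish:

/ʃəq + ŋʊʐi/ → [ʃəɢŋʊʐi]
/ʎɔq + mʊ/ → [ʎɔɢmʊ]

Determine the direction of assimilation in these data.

Underlying /q/ is realised as [ɢ] next to /ŋ/; /ŋ/ itself does not change.
The change voiceless → voiced matches the voicing of the following /ŋ/, identifying this as voicing assimilation.
The other alternating form patterns the same way: /q/ → [ɢ] before /m/ (voiceless → voiced, matching voiced) — only voicing changes, and always toward the following segment.
Since the segment that changes precedes the conditioning segment, the assimilation is regressive.

regressive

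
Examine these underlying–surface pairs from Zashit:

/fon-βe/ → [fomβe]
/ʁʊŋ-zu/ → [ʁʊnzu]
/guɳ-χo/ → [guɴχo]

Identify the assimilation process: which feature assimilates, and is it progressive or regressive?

regressive place assimilation

The segment that alternates is /n/, which surfaces as [m] when adjacent to /β/.
/n/ is alveolar while /β/ is bilabial; the output [m] is bilabial, matching the trigger — so the feature that spreads is place.
Manner and voice are unchanged, so the assimilation is partial, not total.
Checking the remaining alternations: /ŋ/ → [n] before /z/ (velar → alveolar, matching alveolar); /ɳ/ → [ɴ] before /χ/ (retroflex → uvular, matching uvular) — only place changes, and always toward the following segment.
Since the segment that changes precedes the conditioning segment, the assimilation is regressive.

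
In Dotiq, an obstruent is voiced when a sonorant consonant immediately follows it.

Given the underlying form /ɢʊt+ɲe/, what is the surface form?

[ɢʊdɲe]

The rule targets /t/ (voiceless alveolar stop), which sits before the trigger /ɲ/ (voiced).
A voiced alveolar stop is [d], so the surface segment is [d].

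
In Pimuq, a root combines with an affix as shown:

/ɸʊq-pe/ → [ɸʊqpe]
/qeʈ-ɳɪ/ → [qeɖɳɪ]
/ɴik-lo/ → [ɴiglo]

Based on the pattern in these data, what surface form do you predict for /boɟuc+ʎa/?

[boɟuɟʎa]

The data show regressive voicing assimilation: /ʈ/ → [ɖ] before /ɳ/; /k/ → [g] before /l/. In each pair only voicing changes, matching the following consonant, while place and manner stay constant.
Nothing changes in [ɸʊqpe]: there the adjacent consonants already agree in voicing (/q/ and /p/ are both voiceless), so this form is consistent with the same rule.
/c/ is a voiceless palatal stop. The following trigger /ʎ/ is voiced, so /c/ must become voiced as well.
Changing only its voicing to voiced gives [ɟ] — the voiced palatal stop.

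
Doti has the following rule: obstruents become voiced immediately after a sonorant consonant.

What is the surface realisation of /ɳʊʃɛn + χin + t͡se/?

[ɳʊʃɛnʁind͡ze]

The rule targets /χ/ (voiceless uvular fricative), which sits after the trigger /n/ (voiced).
Changing only its voicing to voiced gives [ʁ] — the voiced uvular fricative.
At the second juncture, /t͡s/ likewise becomes [d͡z] adjacent to /n/.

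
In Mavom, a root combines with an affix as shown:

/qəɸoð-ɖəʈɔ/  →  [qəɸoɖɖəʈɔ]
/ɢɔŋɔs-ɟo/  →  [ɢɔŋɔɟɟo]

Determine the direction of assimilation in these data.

Underlying /ð/ is realised as [ɖ] next to /ɖ/; /ɖ/ itself does not change.
The output [ɖ] is identical to the trigger /ɖ/ — every feature (place, manner, voicing) has been copied — so this is total assimilation.
The other form behaves the same way: /s/ → [ɟ] before /ɟ/ — in each case the output is a copy of the following consonant.
The trigger is the following segment, so the direction is regressive (anticipatory).

regressive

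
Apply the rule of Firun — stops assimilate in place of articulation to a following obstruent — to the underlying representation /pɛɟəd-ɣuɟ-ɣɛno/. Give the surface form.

[pɛɟəgɣugɣɛno]

The rule targets /d/ (voiced alveolar stop), which sits before the trigger /ɣ/ (velar).
A voiced velar stop is [g], so the surface segment is [g].
At the second juncture, /ɟ/ likewise becomes [g] adjacent to /ɣ/.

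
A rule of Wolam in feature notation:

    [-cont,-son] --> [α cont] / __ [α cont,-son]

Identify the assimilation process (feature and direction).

regressive manner assimilation

The rule copies [cont] (continuancy) from the environment onto the target stops; since [±cont] encodes the stop/fricative manner contrast, the assimilating dimension is manner.
Since the environment is written after the underscore, the trigger follows the target; the direction is regressive.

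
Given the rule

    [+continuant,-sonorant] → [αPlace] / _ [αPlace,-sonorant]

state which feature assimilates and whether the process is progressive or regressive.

The shared variable α links the value of the place features (abbreviated [Place]) on the target to the same value on the neighbouring segment, so place is the feature that assimilates.
The conditioning segment sits to the right of the focus bar, meaning the trigger follows the segment that changes — regressive assimilation.

regressive place assimilation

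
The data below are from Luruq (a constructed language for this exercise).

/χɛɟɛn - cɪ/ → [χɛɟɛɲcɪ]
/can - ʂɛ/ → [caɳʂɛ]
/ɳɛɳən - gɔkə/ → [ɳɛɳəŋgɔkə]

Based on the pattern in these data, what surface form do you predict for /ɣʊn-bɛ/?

[ɣʊmbɛ]

The data show regressive place assimilation: /n/ → [ɲ] before /c/; /n/ → [ɳ] before /ʂ/; /n/ → [ŋ] before /g/. In each pair only place changes, matching the following consonant, while manner and voice stay constant.
The rule targets /n/ (voiced alveolar nasal), which sits before the trigger /b/ (bilabial).
A voiced bilabial nasal is [m], so the surface segment is [m].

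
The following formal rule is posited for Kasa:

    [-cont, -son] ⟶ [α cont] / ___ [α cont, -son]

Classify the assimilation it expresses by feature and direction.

regressive manner assimilation

The rule copies [cont] (continuancy) from the environment onto the target stops; since [±cont] encodes the stop/fricative manner contrast, the assimilating dimension is manner.
The conditioning segment sits to the right of the focus bar, meaning the trigger follows the segment that changes — regressive assimilation.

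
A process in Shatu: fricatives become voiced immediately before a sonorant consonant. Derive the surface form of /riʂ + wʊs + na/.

[riʐwʊzna]

The rule targets /ʂ/ (voiceless retroflex fricative), which sits before the trigger /w/ (voiced).
A voiced retroflex fricative is [ʐ], so the surface segment is [ʐ].
The same rule applies at the second boundary: /s/ → [z] next to /n/.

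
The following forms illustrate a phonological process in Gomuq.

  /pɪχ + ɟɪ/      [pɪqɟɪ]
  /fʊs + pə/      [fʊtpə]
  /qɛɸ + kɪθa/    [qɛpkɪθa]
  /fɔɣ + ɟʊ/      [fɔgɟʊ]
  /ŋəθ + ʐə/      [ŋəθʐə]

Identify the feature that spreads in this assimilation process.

Underlying /χ/ is realised as [q] next to /ɟ/; /ɟ/ itself does not change.
/χ/ is a fricative while /ɟ/ is a stop; the output [q] is a stop, matching the trigger — so the feature that spreads is manner.
The other alternating forms pattern the same way: /s/ → [t] before /p/ (fricative → stop, matching a stop); /ɸ/ → [p] before /k/ (fricative → stop, matching a stop); /ɣ/ → [g] before /ɟ/ (fricative → stop, matching a stop) — only manner changes, and always toward the following segment.
No alternation appears in [ŋəθʐə]: there the adjacent consonants already agree in manner (/θ/ and /ʐ/ are both fricatives), so this form is consistent with the same rule.

manner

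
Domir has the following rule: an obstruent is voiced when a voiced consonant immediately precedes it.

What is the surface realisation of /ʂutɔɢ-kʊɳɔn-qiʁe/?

[ʂutɔɢgʊɳɔnɢiʁe]

The rule targets /k/ (voiceless velar stop), which sits after the trigger /ɢ/ (voiced).
Changing only its voicing to voiced gives [g] — the voiced velar stop.
At the second juncture, /q/ likewise becomes [ɢ] adjacent to /n/.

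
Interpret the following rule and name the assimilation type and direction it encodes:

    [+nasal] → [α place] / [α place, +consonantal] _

The shared variable α links the value of the place features (abbreviated [place]) on the target to the same value on the neighbouring segment, so place is the feature that assimilates.
Since the environment is written before the underscore, the trigger precedes the target; the direction is progressive.

progressive place assimilation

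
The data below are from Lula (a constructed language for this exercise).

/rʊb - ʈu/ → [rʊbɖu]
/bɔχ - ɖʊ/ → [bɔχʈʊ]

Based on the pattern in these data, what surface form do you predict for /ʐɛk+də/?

The data show progressive voicing assimilation: /ʈ/ → [ɖ] after /b/; /ɖ/ → [ʈ] after /χ/. In each pair only voicing changes, matching the preceding consonant, while place and manner stay constant.
The rule targets /d/ (voiced alveolar stop), which sits after the trigger /k/ (voiceless).
Changing only its voicing to voiceless gives [t] — the voiceless alveolar stop.

[ʐɛktə]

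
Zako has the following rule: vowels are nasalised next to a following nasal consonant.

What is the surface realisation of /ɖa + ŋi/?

The vowel /a/ is adjacent to the following nasal /ŋ/, so it acquires [+nasal] and surfaces as [ã].

[ɖãŋi]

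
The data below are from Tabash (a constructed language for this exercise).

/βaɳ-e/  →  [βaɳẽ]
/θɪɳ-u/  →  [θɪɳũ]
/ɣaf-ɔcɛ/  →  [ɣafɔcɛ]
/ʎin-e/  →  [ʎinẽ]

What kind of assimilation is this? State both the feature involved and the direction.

progressive nasality assimilation (vowel nasalisation)

The vowel /e/ surfaces as nasalised [ẽ] next to the preceding nasal /ɳ/ — it has acquired the [+nasal] feature of its neighbour.
Likewise in the remaining data: /u/ → [ũ] after /ɳ/; /e/ → [ẽ] after /n/ — each time a vowel is nasalised next to a preceding nasal.
No change occurs in [ɣafɔcɛ] because the vowel at the boundary is adjacent to an oral consonant, not a nasal (/ɔ/ next to /f/).
Because the conditioning nasal is to the left of the vowel that changes, the process is progressive (perseverative).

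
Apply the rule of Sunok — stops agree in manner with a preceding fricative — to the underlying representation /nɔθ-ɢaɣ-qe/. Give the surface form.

The rule targets /ɢ/ (voiced uvular stop), which sits after the trigger /θ/ (fricative).
A voiced uvular fricative is [ʁ], so the surface segment is [ʁ].
At the second juncture, /q/ likewise becomes [χ] adjacent to /ɣ/.

[nɔθʁaɣχe]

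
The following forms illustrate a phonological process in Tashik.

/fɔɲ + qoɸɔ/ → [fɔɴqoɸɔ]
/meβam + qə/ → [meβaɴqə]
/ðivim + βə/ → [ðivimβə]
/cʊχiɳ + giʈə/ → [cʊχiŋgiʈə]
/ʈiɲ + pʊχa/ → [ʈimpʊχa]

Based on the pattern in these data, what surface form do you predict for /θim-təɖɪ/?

[θintəɖɪ]

The data show regressive place assimilation: /ɲ/ → [ɴ] before /q/; /m/ → [ɴ] before /q/; /ɳ/ → [ŋ] before /g/; /ɲ/ → [m] before /p/. In each pair only place changes, matching the following consonant, while manner and voice stay constant.
No alternation appears in [ðivimβə]: there the adjacent consonants already agree in place (/m/ and /β/ are both bilabial), so this form is consistent with the same rule.
The rule targets /m/ (voiced bilabial nasal), which sits before the trigger /t/ (alveolar).
A voiced alveolar nasal is [n], so the surface segment is [n].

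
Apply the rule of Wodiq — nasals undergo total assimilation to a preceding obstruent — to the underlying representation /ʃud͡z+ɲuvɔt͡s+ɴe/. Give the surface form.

[ʃud͡zd͡zuvɔt͡st͡se]

/ɲ/ is the segment targeted by the rule; it sits immediately after /d͡z/, so it assimilates completely and surfaces as [d͡z].
At the second juncture, /ɴ/ likewise becomes [t͡s] adjacent to /t͡s/.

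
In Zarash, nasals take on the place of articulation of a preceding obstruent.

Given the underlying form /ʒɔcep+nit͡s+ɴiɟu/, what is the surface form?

The rule targets /n/ (voiced alveolar nasal), which sits after the trigger /p/ (bilabial).
A voiced bilabial nasal is [m], so the surface segment is [m].
The same rule applies at the second boundary: /ɴ/ → [n] next to /t͡s/.

[ʒɔcepmit͡sniɟu]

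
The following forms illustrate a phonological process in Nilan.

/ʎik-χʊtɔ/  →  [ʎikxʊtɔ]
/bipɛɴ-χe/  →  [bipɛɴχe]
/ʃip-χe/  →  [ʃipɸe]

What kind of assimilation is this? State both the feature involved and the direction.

Underlying /χ/ is realised as [x] next to /k/; /k/ itself does not change.
The change uvular → velar matches the place of the preceding /k/, identifying this as place assimilation.
Manner and voice are unchanged, so the assimilation is partial, not total.
The same holds elsewhere in the data: /χ/ → [ɸ] after /p/ (uvular → bilabial, matching bilabial) — only place changes, and always toward the preceding segment.
Nothing changes in [bipɛɴχe]: there the adjacent consonants already agree in place (/χ/ and /ɴ/ are both uvular), so this form is consistent with the same rule.
Since the segment that changes follows the conditioning segment, the assimilation is progressive.

progressive place assimilation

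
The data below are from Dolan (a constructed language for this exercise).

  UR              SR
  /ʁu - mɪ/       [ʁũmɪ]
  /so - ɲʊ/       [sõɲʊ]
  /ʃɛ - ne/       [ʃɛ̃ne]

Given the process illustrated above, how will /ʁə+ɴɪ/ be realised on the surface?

[ʁə̃ɴɪ]

The data show regressive nasality assimilation (vowel nasalisation): /u/ → [ũ] before /m/; /o/ → [õ] before /ɲ/; /ɛ/ → [ɛ̃] before /n/ — a vowel is nasalised by an immediately following nasal consonant.
The vowel /ə/ is adjacent to the following nasal /ɴ/, so it acquires [+nasal] and surfaces as [ə̃].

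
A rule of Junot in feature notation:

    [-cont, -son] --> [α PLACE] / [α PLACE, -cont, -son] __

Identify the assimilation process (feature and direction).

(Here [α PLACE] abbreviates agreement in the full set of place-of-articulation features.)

The shared variable α links the value of the place features (abbreviated [PLACE]) on the target to the same value on the neighbouring segment, so place is the feature that assimilates.
The conditioning segment sits to the left of the focus bar, meaning the trigger precedes the segment that changes — progressive assimilation.

progressive place assimilation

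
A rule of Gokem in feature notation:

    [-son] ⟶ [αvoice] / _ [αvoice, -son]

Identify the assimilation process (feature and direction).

regressive voicing assimilation

The shared variable α links the value of [voice] on the target to the same value on the neighbouring segment, so voicing is the feature that assimilates.
The conditioning segment sits to the right of the focus bar, meaning the trigger follows the segment that changes — regressive assimilation.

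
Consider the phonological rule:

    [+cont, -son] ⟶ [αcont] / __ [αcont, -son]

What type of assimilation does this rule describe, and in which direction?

regressive manner assimilation

The shared variable α links the value of [cont] on the target to that of the neighbouring obstruent. [cont] distinguishes stops from fricatives — a manner-of-articulation feature — so this is manner assimilation.
The conditioning segment sits to the right of the focus bar, meaning the trigger follows the segment that changes — regressive assimilation.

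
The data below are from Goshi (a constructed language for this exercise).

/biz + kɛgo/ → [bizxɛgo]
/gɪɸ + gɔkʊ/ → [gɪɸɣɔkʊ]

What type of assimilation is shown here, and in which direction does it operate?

progressive manner assimilation

Underlying /k/ is realised as [x] next to /z/; /z/ itself does not change.
/k/ is a stop while /z/ is a fricative; the output [x] is a fricative, matching the trigger — so the feature that spreads is manner.
Place and voice are unchanged, so the assimilation is partial, not total.
The same holds elsewhere in the data: /g/ → [ɣ] after /ɸ/ (stop → fricative, matching a fricative) — only manner changes, and always toward the preceding segment.
The trigger is the preceding segment, so the direction is progressive (perseverative).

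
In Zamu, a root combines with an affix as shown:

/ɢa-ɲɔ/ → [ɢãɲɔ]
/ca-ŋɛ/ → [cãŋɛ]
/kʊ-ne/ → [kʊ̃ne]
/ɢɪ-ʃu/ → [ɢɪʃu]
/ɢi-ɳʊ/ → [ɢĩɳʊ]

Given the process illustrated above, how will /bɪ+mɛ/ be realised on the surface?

[bɪ̃mɛ]

The data show regressive nasality assimilation (vowel nasalisation): /a/ → [ã] before /ɲ/; /a/ → [ã] before /ŋ/; /ʊ/ → [ʊ̃] before /n/; /i/ → [ĩ] before /ɳ/ — a vowel is nasalised by an immediately following nasal consonant.
No change occurs in [ɢɪʃu] because the vowel at the boundary is adjacent to an oral consonant, not a nasal (/ɪ/ next to /ʃ/).
/ɪ/ sits next to the nasal /m/ and is therefore nasalised to [ɪ̃].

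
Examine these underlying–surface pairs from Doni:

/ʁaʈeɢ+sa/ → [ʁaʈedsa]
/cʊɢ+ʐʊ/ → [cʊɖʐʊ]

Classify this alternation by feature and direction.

regressive place assimilation

Underlying /ɢ/ is realised as [d] next to /s/; /s/ itself does not change.
The change uvular → alveolar matches the place of the following /s/, identifying this as place assimilation.
Manner and voice are unchanged, so the assimilation is partial, not total.
The other alternating form patterns the same way: /ɢ/ → [ɖ] before /ʐ/ (uvular → retroflex, matching retroflex) — only place changes, and always toward the following segment.
The trigger is the following segment, so the direction is regressive (anticipatory).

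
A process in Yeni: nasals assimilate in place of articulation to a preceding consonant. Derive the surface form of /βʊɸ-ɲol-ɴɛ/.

The rule targets /ɲ/ (voiced palatal nasal), which sits after the trigger /ɸ/ (bilabial).
The voiced bilabial nasal is [m], so /ɲ/ → [m].
The same rule applies at the second boundary: /ɴ/ → [n] next to /l/.

[βʊɸmolnɛ]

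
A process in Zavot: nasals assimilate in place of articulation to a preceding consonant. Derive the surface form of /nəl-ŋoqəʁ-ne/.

The rule targets /ŋ/ (voiced velar nasal), which sits after the trigger /l/ (alveolar).
The voiced alveolar nasal is [n], so /ŋ/ → [n].
At the second juncture, /n/ likewise becomes [ɴ] adjacent to /ʁ/.

[nəlnoqəʁɴe]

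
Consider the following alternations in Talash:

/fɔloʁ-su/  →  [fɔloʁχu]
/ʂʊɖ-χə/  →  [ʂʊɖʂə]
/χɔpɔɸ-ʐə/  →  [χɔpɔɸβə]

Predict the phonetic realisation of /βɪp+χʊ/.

The data show progressive place assimilation: /s/ → [χ] after /ʁ/; /χ/ → [ʂ] after /ɖ/; /ʐ/ → [β] after /ɸ/. In each pair only place changes, matching the preceding consonant, while manner and voice stay constant.
The rule targets /χ/ (voiceless uvular fricative), which sits after the trigger /p/ (bilabial).
Changing only its place to bilabial gives [ɸ] — the voiceless bilabial fricative.

[βɪpɸʊ]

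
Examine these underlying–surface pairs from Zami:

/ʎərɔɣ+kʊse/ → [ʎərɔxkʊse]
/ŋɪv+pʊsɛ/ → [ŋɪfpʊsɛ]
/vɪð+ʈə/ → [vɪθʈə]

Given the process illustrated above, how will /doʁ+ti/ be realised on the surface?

The data show regressive voicing assimilation: /ɣ/ → [x] before /k/; /v/ → [f] before /p/; /ð/ → [θ] before /ʈ/. In each pair only voicing changes, matching the following consonant, while place and manner stay constant.
/ʁ/ is a voiced uvular fricative. The following trigger /t/ is voiceless, so /ʁ/ must become voiceless as well.
The voiceless uvular fricative is [χ], so /ʁ/ → [χ].

[doχti]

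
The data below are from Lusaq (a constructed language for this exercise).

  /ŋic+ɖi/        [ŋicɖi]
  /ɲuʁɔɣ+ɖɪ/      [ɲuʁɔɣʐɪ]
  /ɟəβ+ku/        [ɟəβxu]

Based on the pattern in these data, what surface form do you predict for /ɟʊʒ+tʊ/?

[ɟʊʒsʊ]

The data show progressive manner assimilation: /ɖ/ → [ʐ] after /ɣ/; /k/ → [x] after /β/. In each pair only manner changes, matching the preceding consonant, while place and voice stay constant.
No alternation appears in [ŋicɖi]: there the adjacent consonants already agree in manner (/ɖ/ and /c/ are both stops), so this form is consistent with the same rule.
/t/ is a voiceless alveolar stop. The preceding trigger /ʒ/ is a fricative, so /t/ must become a fricative as well.
A voiceless alveolar fricative is [s], so the surface segment is [s].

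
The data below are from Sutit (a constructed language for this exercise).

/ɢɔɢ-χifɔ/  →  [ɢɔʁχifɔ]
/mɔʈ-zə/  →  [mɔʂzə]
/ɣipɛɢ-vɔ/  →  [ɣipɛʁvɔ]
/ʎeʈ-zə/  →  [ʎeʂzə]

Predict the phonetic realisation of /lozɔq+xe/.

The data show regressive manner assimilation: /ɢ/ → [ʁ] before /χ/; /ʈ/ → [ʂ] before /z/; /ɢ/ → [ʁ] before /v/. In each pair only manner changes, matching the following consonant, while place and voice stay constant.
/q/ is a voiceless uvular stop. The following trigger /x/ is a fricative, so /q/ must become a fricative as well.
A voiceless uvular fricative is [χ], so the surface segment is [χ].

[lozɔχxe]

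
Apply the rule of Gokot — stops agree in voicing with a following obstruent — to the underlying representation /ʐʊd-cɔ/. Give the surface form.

/d/ is a voiced alveolar stop. The following trigger /c/ is voiceless, so /d/ must become voiceless as well.
A voiceless alveolar stop is [t], so the surface segment is [t].

[ʐʊtcɔ]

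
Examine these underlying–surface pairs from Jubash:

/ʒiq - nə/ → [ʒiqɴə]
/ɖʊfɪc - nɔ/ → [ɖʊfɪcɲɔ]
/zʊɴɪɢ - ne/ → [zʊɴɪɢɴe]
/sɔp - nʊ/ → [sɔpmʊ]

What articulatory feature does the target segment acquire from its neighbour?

place

Underlying /n/ is realised as [ɴ] next to /q/; /q/ itself does not change.
/n/ is alveolar while /q/ is uvular; the output [ɴ] is uvular, matching the trigger — so the feature that spreads is place.
The other alternating forms pattern the same way: /n/ → [ɲ] after /c/ (alveolar → palatal, matching palatal); /n/ → [ɴ] after /ɢ/ (alveolar → uvular, matching uvular); /n/ → [m] after /p/ (alveolar → bilabial, matching bilabial) — only place changes, and always toward the preceding segment.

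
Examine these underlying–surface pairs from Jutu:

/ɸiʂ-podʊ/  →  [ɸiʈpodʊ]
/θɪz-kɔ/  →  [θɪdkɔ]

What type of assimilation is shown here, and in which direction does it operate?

The segment that alternates is /ʂ/, which surfaces as [ʈ] when adjacent to /p/.
/ʂ/ is a fricative while /p/ is a stop; the output [ʈ] is a stop, matching the trigger — so the feature that spreads is manner.
Place and voice are unchanged, so the assimilation is partial, not total.
The same holds elsewhere in the data: /z/ → [d] before /k/ (fricative → stop, matching a stop) — only manner changes, and always toward the following segment.
The trigger is the following segment, so the direction is regressive (anticipatory).

regressive manner assimilation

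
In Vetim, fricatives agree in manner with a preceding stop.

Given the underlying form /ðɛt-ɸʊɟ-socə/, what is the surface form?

/ɸ/ is a voiceless bilabial fricative. The preceding trigger /t/ is a stop, so /ɸ/ must become a stop as well.
The voiceless bilabial stop is [p], so /ɸ/ → [p].
At the second juncture, /s/ likewise becomes [t] adjacent to /ɟ/.

[ðɛtpʊɟtocə]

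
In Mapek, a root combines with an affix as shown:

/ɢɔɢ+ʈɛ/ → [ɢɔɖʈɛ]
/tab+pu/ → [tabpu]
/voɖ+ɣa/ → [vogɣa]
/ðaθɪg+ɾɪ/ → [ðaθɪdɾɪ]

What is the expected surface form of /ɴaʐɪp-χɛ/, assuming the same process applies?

[ɴaʐɪqχɛ]

The data show regressive place assimilation: /ɢ/ → [ɖ] before /ʈ/; /ɖ/ → [g] before /ɣ/; /g/ → [d] before /ɾ/. In each pair only place changes, matching the following consonant, while manner and voice stay constant.
Nothing changes in [tabpu]: there the adjacent consonants already agree in place (/b/ and /p/ are both bilabial), so this form is consistent with the same rule.
/p/ is a voiceless bilabial stop. The following trigger /χ/ is uvular, so /p/ must become uvular as well.
Changing only its place to uvular gives [q] — the voiceless uvular stop.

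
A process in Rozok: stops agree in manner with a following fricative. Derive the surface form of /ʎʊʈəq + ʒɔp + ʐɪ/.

/q/ is a voiceless uvular stop. The following trigger /ʒ/ is a fricative, so /q/ must become a fricative as well.
A voiceless uvular fricative is [χ], so the surface segment is [χ].
At the second juncture, /p/ likewise becomes [ɸ] adjacent to /ʐ/.

[ʎʊʈəχʒɔɸʐɪ]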